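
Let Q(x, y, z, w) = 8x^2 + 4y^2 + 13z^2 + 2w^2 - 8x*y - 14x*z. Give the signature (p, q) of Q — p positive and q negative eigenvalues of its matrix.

The symmetric matrix is A = [[8, -4, -7, 0], [-4, 4, 0, 0], [-7, 0, 13, 0], [0, 0, 0, 2]].
Row-reducing A symmetrically gives the diagonal entries 8, 2, 3/4, 2.
That gives 4 positive pivots.

(4, 0)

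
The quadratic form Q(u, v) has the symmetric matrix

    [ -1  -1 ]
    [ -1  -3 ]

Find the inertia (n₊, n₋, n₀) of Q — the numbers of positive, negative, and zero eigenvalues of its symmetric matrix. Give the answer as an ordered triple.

(0, 2, 0)

Symmetric row and column elimination reduces A to a congruent diagonal form with pivots -1, -2.
That gives 2 negative pivots.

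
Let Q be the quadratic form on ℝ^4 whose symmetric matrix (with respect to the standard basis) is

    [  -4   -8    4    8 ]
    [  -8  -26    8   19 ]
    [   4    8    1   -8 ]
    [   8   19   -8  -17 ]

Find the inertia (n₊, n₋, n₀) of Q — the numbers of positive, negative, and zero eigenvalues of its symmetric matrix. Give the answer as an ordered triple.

(1, 3, 0)

Congruent diagonalization of A (simultaneous row and column reduction) yields pivots -4, -10, 5, -1/10.
So there are 1 positive, 3 negative pivots.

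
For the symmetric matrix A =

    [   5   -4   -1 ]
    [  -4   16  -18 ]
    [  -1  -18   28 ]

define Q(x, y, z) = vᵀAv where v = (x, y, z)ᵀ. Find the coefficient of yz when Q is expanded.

The coefficient of yz is A[2,3] + A[3,2] = 2·(-18) = -36.

-36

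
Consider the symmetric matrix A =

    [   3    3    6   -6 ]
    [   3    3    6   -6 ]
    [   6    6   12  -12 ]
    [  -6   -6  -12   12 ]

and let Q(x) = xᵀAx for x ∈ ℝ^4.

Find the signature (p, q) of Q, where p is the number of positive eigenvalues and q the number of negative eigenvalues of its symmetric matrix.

Symmetric row and column elimination reduces A to a congruent diagonal form with pivots 3, 0, 0, 0.
So there are 1 positive, 3 zero pivots.

(1, 0)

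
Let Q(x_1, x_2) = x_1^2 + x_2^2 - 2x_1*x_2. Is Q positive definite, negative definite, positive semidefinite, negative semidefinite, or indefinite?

The symmetric matrix of Q is [[1, -1], [-1, 1]].
For the 2×2 matrix [[1, -1], [-1, 1]]: det = 1·1 − (-1)² = 0, trace = 2.
det = 0 so one eigenvalue is zero; the form is semidefinite with the sign of the trace.

positive semidefinite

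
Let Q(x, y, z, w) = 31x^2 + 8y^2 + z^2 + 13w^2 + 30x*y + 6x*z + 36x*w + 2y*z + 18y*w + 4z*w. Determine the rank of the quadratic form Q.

4

The associated matrix is A = [[31, 15, 3, 18], [15, 8, 1, 9], [3, 1, 1, 2], [18, 9, 2, 13]].
Applying the same elementary operations to the rows and columns of A produces a congruent diagonal matrix with entries 31, 23/31, 10/23, 2.
That gives 4 positive pivots.
The rank is the number of nonzero pivots: 4.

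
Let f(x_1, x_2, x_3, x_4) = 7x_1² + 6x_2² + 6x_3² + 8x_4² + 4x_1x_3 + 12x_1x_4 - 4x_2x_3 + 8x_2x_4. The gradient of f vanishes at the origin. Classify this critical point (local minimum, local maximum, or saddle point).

local minimum

The Hessian at the origin is H = [[14, 0, 4, 12], [0, 12, -4, 8], [4, -4, 12, 0], [12, 8, 0, 16]].
Row-reducing H symmetrically gives the diagonal entries 14, 12, 200/21, 8/25.
So there are 4 positive pivots.
H is positive definite, so the origin is a strict local minimum.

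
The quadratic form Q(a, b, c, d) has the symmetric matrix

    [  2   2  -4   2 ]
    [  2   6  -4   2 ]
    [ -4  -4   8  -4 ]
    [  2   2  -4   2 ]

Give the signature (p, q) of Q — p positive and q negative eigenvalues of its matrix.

(2, 0)

Row-reducing A symmetrically gives the diagonal entries 2, 4, 0, 0.
So there are 2 positive, 2 zero pivots.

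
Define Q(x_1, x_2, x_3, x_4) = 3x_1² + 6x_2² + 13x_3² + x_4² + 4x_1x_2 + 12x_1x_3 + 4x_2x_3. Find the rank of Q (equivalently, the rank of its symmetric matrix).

4

The symmetric matrix is A = [[3, 2, 6, 0], [2, 6, 2, 0], [6, 2, 13, 0], [0, 0, 0, 1]].
Symmetric row and column elimination reduces A to a congruent diagonal form with pivots 3, 14/3, 1/7, 1.
Counting signs: 4 positive.
The rank is the number of nonzero pivots: 4.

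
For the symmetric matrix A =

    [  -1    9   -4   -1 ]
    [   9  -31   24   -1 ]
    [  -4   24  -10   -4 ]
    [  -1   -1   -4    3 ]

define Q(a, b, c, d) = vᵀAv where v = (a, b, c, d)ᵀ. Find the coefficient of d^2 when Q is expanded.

The coefficient of d^2 is the diagonal entry A[4,4] = 3.

3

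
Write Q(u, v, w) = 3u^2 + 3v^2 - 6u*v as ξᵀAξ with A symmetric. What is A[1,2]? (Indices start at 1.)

The coefficient of u·v in Q is -6. For a symmetric A this equals A[1,2] + A[2,1] = 2·A[1,2].
So A[1,2] = -6/2 = -3.

-3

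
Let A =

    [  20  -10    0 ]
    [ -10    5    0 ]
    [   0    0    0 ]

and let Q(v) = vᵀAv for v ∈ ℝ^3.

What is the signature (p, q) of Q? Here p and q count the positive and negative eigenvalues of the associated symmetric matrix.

(1, 0)

Symmetric row and column elimination reduces A to a congruent diagonal form with pivots 20, 0, 0.
Counting signs: 1 positive, 2 zero.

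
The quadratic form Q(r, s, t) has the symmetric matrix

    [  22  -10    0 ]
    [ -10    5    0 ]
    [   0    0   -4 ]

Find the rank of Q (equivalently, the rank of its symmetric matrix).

Row-reducing A symmetrically gives the diagonal entries 22, 5/11, -4.
Counting signs: 2 positive, 1 negative.
The rank is the number of nonzero pivots: 3.

3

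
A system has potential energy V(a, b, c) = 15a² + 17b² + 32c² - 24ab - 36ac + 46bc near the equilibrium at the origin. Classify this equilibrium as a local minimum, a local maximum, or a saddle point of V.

local minimum

The Hessian at the origin is H = [[30, -24, -36], [-24, 34, 46], [-36, 46, 64]].
An LDLᵀ factorisation of H has diagonal entries 30, 74/5, 30/37.
So there are 3 positive pivots.
H is positive definite, so the origin is a strict local minimum.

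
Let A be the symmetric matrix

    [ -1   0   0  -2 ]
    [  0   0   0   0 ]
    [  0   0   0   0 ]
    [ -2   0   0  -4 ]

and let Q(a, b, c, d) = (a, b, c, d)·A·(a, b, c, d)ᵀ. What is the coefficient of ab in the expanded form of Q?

0

The coefficient of ab is A[1,2] + A[2,1] = 2·0 = 0.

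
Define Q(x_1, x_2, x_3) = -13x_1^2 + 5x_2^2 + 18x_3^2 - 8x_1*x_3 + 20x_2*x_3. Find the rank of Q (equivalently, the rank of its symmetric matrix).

The associated matrix is A = [[-13, 0, -4], [0, 5, 10], [-4, 10, 18]].
Applying the same elementary operations to the rows and columns of A produces a congruent diagonal matrix with entries -13, 5, -10/13.
Counting signs: 1 positive, 2 negative.
The rank is the number of nonzero pivots: 3.

3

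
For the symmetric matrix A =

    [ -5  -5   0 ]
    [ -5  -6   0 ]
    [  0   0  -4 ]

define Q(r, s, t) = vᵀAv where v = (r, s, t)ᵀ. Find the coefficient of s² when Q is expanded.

-6

The coefficient of s² is the diagonal entry A[2,2] = -6.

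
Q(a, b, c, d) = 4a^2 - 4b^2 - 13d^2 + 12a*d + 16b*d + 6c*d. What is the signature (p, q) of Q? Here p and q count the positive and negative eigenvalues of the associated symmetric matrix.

(2, 2)

The symmetric matrix is A = [[4, 0, 0, 6], [0, -4, 0, 8], [0, 0, 0, 3], [6, 8, 3, -13]].
By Sylvester's law of inertia any congruent diagonalization of A has 2 positive, 2 negative and 0 zero entries.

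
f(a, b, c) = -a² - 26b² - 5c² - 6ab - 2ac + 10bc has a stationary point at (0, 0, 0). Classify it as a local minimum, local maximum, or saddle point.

local maximum

The Hessian at the origin is H = [[-2, -6, -2], [-6, -52, 10], [-2, 10, -10]].
Symmetric row and column elimination reduces H to a congruent diagonal form with pivots -2, -34, -8/17.
That gives 3 negative pivots.
H is negative definite, so the origin is a strict local maximum.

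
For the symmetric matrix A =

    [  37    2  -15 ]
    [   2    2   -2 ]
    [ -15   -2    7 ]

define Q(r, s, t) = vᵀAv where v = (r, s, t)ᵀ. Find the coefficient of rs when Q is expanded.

4

The coefficient of rs is A[1,2] + A[2,1] = 2·2 = 4.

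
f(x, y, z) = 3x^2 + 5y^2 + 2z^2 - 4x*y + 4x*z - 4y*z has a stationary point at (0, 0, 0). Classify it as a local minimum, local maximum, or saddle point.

The Hessian at the origin is H = [[6, -4, 4], [-4, 10, -4], [4, -4, 4]].
Congruent diagonalization of H (simultaneous row and column reduction) yields pivots 6, 22/3, 12/11.
So there are 3 positive pivots.
H is positive definite, so the origin is a strict local minimum.

local minimum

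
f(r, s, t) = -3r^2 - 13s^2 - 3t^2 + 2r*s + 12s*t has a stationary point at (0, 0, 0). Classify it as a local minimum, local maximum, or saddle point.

The Hessian at the origin is H = [[-6, 2, 0], [2, -26, 12], [0, 12, -6]].
Row-reducing H symmetrically gives the diagonal entries -6, -76/3, -6/19.
So there are 3 negative pivots.
H is negative definite, so the origin is a strict local maximum.

local maximum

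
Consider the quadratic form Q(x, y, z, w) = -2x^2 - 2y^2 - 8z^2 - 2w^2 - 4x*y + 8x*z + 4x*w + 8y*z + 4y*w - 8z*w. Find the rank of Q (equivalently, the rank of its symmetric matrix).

1

The associated matrix is A = [[-2, -2, 4, 2], [-2, -2, 4, 2], [4, 4, -8, -4], [2, 2, -4, -2]].
Applying the same elementary operations to the rows and columns of A produces a congruent diagonal matrix with entries -2, 0, 0, 0.
Counting signs: 1 negative, 3 zero.
The rank is the number of nonzero pivots: 1.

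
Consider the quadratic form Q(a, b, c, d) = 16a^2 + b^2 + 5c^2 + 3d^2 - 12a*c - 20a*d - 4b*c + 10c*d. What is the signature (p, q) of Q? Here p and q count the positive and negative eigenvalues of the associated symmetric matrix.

(2, 2)

The associated matrix is A = [[16, 0, -6, -10], [0, 1, -2, 0], [-6, -2, 5, 5], [-10, 0, 5, 3]].
An LDLᵀ factorisation of A has diagonal entries 16, 1, -5/4, -2.
Counting signs: 2 positive, 2 negative.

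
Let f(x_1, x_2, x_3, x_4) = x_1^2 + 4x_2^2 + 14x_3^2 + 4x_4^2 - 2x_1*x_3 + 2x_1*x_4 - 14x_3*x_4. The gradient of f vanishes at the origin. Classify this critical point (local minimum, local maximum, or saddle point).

local minimum

The Hessian at the origin is H = [[2, 0, -2, 2], [0, 8, 0, 0], [-2, 0, 28, -14], [2, 0, -14, 8]].
Applying the same elementary operations to the rows and columns of H produces a congruent diagonal matrix with entries 2, 8, 26, 6/13.
Counting signs: 4 positive.
H is positive definite, so the origin is a strict local minimum.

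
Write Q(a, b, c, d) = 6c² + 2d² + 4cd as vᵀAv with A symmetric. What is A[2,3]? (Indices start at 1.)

0

The coefficient of b·c in Q is 0. For a symmetric A this equals A[2,3] + A[3,2] = 2·A[2,3].
So A[2,3] = 0/2 = 0.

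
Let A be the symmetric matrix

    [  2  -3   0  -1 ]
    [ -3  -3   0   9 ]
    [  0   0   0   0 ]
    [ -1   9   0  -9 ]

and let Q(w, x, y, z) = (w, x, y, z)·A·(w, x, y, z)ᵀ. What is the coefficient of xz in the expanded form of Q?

The coefficient of xz is A[2,4] + A[4,2] = 2·9 = 18.

18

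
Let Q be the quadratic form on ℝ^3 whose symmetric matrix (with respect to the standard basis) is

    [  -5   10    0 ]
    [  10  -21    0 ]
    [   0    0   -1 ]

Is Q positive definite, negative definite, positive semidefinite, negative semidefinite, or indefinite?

Symmetric row and column elimination reduces A to a congruent diagonal form with pivots -5, -1, -1.
Counting signs: 3 negative.
Hence Q is negative definite.

negative definite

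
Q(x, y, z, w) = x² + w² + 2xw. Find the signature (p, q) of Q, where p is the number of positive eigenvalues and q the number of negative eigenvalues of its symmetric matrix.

(1, 0)

Write A = [[1, 0, 0, 1], [0, 0, 0, 0], [0, 0, 0, 0], [1, 0, 0, 1]].
Symmetric row and column elimination reduces A to a congruent diagonal form with pivots 1, 0, 0, 0.
So there are 1 positive, 3 zero pivots.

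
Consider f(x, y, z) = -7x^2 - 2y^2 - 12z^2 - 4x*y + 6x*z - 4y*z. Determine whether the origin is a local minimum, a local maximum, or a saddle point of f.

The Hessian at the origin is H = [[-14, -4, 6], [-4, -4, -4], [6, -4, -24]].
An LDLᵀ factorisation of H has diagonal entries -14, -20/7, -10.
That gives 3 negative pivots.
H is negative definite, so the origin is a strict local maximum.

local maximum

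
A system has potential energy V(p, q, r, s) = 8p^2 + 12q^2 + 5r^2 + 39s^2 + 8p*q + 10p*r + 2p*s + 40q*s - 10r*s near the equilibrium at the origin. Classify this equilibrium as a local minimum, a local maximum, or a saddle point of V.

local minimum

The Hessian at the origin is H = [[16, 8, 10, 2], [8, 24, 0, 40], [10, 0, 10, -10], [2, 40, -10, 78]].
Row-reducing H symmetrically gives the diagonal entries 16, 20, 5/2, 4/5.
So there are 4 positive pivots.
H is positive definite, so the origin is a strict local minimum.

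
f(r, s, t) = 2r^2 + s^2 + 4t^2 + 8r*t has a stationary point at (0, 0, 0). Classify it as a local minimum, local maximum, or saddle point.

The Hessian at the origin is H = [[4, 0, 8], [0, 2, 0], [8, 0, 8]].
Applying the same elementary operations to the rows and columns of H produces a congruent diagonal matrix with entries 4, 2, -8.
So there are 2 positive, 1 negative pivots.
H is indefinite, so the origin is a saddle point.

saddle point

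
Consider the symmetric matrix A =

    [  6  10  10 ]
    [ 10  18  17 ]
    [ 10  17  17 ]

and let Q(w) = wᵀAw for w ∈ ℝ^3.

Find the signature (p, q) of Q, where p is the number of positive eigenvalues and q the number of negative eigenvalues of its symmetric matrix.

(3, 0)

Applying the same elementary operations to the rows and columns of A produces a congruent diagonal matrix with entries 6, 4/3, 1/4.
So there are 3 positive pivots.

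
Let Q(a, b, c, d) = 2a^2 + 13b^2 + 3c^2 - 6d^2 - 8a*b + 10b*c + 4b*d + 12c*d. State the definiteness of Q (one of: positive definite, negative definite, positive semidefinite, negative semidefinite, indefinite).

The symmetric matrix is A = [[2, -4, 0, 0], [-4, 13, 5, 2], [0, 5, 3, 6], [0, 2, 6, -6]].
Row-reducing A symmetrically gives the diagonal entries 2, 5, -2, 6/5.
Counting signs: 3 positive, 1 negative.
Hence Q is indefinite.

indefinite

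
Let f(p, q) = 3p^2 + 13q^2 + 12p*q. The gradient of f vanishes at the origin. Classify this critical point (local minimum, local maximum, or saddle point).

The Hessian at the origin is H = [[6, 12], [12, 26]].
det H = 6·26 − (12)² = 12 > 0 and H[1,1] = 6 > 0, so H is positive definite.
Therefore the origin is a local minimum.

local minimum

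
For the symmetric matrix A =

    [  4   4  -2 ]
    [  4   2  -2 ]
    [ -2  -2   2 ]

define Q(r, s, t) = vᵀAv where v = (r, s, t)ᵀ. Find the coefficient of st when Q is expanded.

The coefficient of st is A[2,3] + A[3,2] = 2·(-2) = -4.

-4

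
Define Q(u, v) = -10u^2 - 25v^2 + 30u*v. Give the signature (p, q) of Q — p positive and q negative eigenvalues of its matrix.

The associated matrix is A = [[-10, 15], [15, -25]].
Symmetric row and column elimination reduces A to a congruent diagonal form with pivots -10, -5/2.
So there are 2 negative pivots.

(0, 2)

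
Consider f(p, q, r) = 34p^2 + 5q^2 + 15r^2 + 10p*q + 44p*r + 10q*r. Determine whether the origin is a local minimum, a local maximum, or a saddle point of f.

local minimum

The Hessian at the origin is H = [[68, 10, 44], [10, 10, 10], [44, 10, 30]].
Row-reducing H symmetrically gives the diagonal entries 68, 145/17, 2/29.
So there are 3 positive pivots.
H is positive definite, so the origin is a strict local minimum.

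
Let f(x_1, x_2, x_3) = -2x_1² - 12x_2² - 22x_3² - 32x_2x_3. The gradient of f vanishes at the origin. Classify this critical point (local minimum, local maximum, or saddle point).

local maximum

The Hessian at the origin is H = [[-4, 0, 0], [0, -24, -32], [0, -32, -44]].
Symmetric row and column elimination reduces H to a congruent diagonal form with pivots -4, -24, -4/3.
So there are 3 negative pivots.
H is negative definite, so the origin is a strict local maximum.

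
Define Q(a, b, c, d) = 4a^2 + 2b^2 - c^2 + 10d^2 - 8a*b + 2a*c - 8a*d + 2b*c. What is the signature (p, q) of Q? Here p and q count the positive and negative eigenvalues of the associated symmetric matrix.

The symmetric matrix is A = [[4, -4, 1, -4], [-4, 2, 1, 0], [1, 1, -1, 0], [-4, 0, 0, 10]].
Applying the same elementary operations to the rows and columns of A produces a congruent diagonal matrix with entries 4, -2, 3/4, 2.
That gives 3 positive, 1 negative pivots.

(3, 1)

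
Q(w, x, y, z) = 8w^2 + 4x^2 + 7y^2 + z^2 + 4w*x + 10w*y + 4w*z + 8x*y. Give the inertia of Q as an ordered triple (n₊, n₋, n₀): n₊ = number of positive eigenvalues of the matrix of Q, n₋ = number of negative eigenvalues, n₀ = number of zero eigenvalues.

The symmetric matrix is A = [[8, 2, 5, 2], [2, 4, 4, 0], [5, 4, 7, 0], [2, 0, 0, 1]].
Applying the same elementary operations to the rows and columns of A produces a congruent diagonal matrix with entries 8, 7/2, 12/7, 0.
That gives 3 positive, 1 zero pivots.

(3, 0, 1)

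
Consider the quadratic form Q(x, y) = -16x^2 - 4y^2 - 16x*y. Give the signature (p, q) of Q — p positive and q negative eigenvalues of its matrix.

The symmetric matrix is A = [[-16, -8], [-8, -4]].
Symmetric row and column elimination reduces A to a congruent diagonal form with pivots -16, 0.
That gives 1 negative, 1 zero pivots.

(0, 1)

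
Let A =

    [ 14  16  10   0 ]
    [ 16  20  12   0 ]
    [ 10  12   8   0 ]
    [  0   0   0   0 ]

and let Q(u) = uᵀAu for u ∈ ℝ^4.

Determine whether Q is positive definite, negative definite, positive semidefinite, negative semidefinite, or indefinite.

Applying the same elementary operations to the rows and columns of A produces a congruent diagonal matrix with entries 14, 12/7, 2/3, 0.
So there are 3 positive, 1 zero pivots.
Hence Q is positive semidefinite.

positive semidefinite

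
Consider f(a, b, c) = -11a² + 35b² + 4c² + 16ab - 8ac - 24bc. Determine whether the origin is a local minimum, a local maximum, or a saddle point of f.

The Hessian at the origin is H = [[-22, 16, -8], [16, 70, -24], [-8, -24, 8]].
Symmetric row and column elimination reduces H to a congruent diagonal form with pivots -22, 898/11, 8/449.
Counting signs: 2 positive, 1 negative.
H is indefinite, so the origin is a saddle point.

saddle point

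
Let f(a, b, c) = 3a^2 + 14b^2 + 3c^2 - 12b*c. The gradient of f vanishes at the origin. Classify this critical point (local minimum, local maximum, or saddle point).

The Hessian at the origin is H = [[6, 0, 0], [0, 28, -12], [0, -12, 6]].
Symmetric row and column elimination reduces H to a congruent diagonal form with pivots 6, 28, 6/7.
Counting signs: 3 positive.
H is positive definite, so the origin is a strict local minimum.

local minimum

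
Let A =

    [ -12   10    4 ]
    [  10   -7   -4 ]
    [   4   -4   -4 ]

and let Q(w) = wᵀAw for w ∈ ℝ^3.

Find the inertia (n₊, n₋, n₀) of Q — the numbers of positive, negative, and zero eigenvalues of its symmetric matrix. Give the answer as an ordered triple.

Row-reducing A symmetrically gives the diagonal entries -12, 4/3, -3.
So there are 1 positive, 2 negative pivots.

(1, 2, 0)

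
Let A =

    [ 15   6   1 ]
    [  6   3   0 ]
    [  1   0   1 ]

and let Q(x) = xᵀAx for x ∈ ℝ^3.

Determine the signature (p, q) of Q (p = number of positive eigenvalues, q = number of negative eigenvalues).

(3, 0)

An LDLᵀ factorisation of A has diagonal entries 15, 3/5, 2/3.
Counting signs: 3 positive.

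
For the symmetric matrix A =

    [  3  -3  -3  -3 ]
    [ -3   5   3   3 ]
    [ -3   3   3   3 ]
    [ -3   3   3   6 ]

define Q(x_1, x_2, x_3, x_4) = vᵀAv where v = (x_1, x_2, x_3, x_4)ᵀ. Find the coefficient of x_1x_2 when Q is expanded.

-6

The coefficient of x_1x_2 is A[1,2] + A[2,1] = 2·(-3) = -6.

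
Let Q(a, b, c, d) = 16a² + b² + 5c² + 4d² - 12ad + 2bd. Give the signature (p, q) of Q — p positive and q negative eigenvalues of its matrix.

(4, 0)

The symmetric matrix is A = [[16, 0, 0, -6], [0, 1, 0, 1], [0, 0, 5, 0], [-6, 1, 0, 4]].
Applying the same elementary operations to the rows and columns of A produces a congruent diagonal matrix with entries 16, 1, 5, 3/4.
So there are 4 positive pivots.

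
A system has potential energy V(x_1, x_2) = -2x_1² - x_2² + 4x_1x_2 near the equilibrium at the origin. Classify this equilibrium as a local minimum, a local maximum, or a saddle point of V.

saddle point

The Hessian at the origin is H = [[-4, 4], [4, -2]].
det H = -4·-2 − (4)² = -8 < 0, so H is indefinite.
Therefore the origin is a saddle point.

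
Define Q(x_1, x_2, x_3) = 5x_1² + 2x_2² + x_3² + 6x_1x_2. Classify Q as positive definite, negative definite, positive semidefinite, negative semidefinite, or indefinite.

positive definite

The symmetric matrix of Q is A = [[5, 3, 0], [3, 2, 0], [0, 0, 1]].
Leading principal minors: Δ_1 = 5, Δ_2 = 1, Δ_3 = 1.
All leading principal minors are positive, so by Sylvester's criterion Q is positive definite.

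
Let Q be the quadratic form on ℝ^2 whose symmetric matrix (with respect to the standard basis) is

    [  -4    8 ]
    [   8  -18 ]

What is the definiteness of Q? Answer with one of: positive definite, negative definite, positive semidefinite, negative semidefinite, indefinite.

Row-reducing A symmetrically gives the diagonal entries -4, -2.
Counting signs: 2 negative.
Hence Q is negative definite.

negative definite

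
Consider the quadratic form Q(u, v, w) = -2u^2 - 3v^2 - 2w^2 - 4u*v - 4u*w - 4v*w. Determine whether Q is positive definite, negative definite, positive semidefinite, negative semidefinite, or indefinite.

The associated matrix is A = [[-2, -2, -2], [-2, -3, -2], [-2, -2, -2]].
Congruent diagonalization of A (simultaneous row and column reduction) yields pivots -2, -1, 0.
So there are 2 negative, 1 zero pivots.
Hence Q is negative semidefinite.

negative semidefinite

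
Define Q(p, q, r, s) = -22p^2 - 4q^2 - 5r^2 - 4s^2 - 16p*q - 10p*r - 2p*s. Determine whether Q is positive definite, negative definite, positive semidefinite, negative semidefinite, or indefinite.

Write A = [[-22, -8, -5, -1], [-8, -4, 0, 0], [-5, 0, -5, 0], [-1, 0, 0, -4]].
Row-reducing A symmetrically gives the diagonal entries -22, -12/11, -5/6, -3.
That gives 4 negative pivots.
Hence Q is negative definite.

negative definite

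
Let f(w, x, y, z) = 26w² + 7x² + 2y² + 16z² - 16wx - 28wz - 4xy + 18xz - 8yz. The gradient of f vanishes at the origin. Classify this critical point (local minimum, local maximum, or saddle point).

The Hessian at the origin is H = [[52, -16, 0, -28], [-16, 14, -4, 18], [0, -4, 4, -8], [-28, 18, -8, 32]].
Congruent diagonalization of H (simultaneous row and column reduction) yields pivots 52, 118/13, 132/59, 6/11.
So there are 4 positive pivots.
H is positive definite, so the origin is a strict local minimum.

local minimum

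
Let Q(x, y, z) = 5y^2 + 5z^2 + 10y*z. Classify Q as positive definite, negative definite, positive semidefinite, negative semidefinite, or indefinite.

positive semidefinite

The symmetric matrix is A = [[0, 0, 0], [0, 5, 5], [0, 5, 5]].
Congruent diagonalization of A (simultaneous row and column reduction) yields pivots 0, 5, 0.
So there are 1 positive, 2 zero pivots.
Hence Q is positive semidefinite.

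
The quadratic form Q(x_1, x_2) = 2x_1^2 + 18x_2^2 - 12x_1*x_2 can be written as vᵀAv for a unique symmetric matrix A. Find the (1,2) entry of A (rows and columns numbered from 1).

-6

The coefficient of x_1·x_2 in Q is -12. For a symmetric A this equals A[1,2] + A[2,1] = 2·A[1,2].
So A[1,2] = -12/2 = -6.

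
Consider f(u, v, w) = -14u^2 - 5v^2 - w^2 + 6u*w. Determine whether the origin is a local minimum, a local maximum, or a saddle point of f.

The Hessian at the origin is H = [[-28, 0, 6], [0, -10, 0], [6, 0, -2]].
An LDLᵀ factorisation of H has diagonal entries -28, -10, -5/7.
That gives 3 negative pivots.
H is negative definite, so the origin is a strict local maximum.

local maximum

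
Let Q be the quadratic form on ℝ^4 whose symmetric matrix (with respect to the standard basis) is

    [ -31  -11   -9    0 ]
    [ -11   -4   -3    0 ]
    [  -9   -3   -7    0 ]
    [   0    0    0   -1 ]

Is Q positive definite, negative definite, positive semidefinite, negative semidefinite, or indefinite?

Applying the same elementary operations to the rows and columns of A produces a congruent diagonal matrix with entries -31, -3/31, -4, -1.
So there are 4 negative pivots.
Hence Q is negative definite.

negative definite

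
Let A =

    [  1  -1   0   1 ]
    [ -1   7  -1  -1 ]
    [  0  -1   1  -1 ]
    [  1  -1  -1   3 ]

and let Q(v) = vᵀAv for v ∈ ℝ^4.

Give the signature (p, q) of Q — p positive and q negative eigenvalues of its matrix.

Symmetric row and column elimination reduces A to a congruent diagonal form with pivots 1, 6, 5/6, 4/5.
Counting signs: 4 positive.

(4, 0)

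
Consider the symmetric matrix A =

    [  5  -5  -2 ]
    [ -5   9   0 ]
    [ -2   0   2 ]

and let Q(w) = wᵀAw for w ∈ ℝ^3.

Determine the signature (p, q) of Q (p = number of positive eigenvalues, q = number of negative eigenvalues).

(3, 0)

An LDLᵀ factorisation of A has diagonal entries 5, 4, 1/5.
Counting signs: 3 positive.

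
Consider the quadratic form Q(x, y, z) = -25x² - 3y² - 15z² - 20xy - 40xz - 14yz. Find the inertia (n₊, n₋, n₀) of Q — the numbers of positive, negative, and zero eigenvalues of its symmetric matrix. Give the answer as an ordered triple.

(1, 1, 1)

The associated matrix is A = [[-25, -10, -20], [-10, -3, -7], [-20, -7, -15]].
Symmetric row and column elimination reduces A to a congruent diagonal form with pivots -25, 1, 0.
So there are 1 positive, 1 negative, 1 zero pivots.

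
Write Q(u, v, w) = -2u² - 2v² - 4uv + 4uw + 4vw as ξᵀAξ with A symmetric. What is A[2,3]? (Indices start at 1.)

2

The coefficient of v·w in Q is 4. For a symmetric A this equals A[2,3] + A[3,2] = 2·A[2,3].
So A[2,3] = 4/2 = 2.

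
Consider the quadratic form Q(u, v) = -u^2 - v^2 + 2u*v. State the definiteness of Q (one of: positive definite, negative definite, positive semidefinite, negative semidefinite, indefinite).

The associated matrix is A = [[-1, 1], [1, -1]].
Row-reducing A symmetrically gives the diagonal entries -1, 0.
So there are 1 negative, 1 zero pivots.
Hence Q is negative semidefinite.

negative semidefinite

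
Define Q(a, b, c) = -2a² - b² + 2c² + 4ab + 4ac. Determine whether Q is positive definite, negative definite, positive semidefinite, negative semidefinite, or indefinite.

indefinite

The associated matrix is A = [[-2, 2, 2], [2, -1, 0], [2, 0, 2]].
Applying the same elementary operations to the rows and columns of A produces a congruent diagonal matrix with entries -2, 1, 0.
That gives 1 positive, 1 negative, 1 zero pivots.
Hence Q is indefinite.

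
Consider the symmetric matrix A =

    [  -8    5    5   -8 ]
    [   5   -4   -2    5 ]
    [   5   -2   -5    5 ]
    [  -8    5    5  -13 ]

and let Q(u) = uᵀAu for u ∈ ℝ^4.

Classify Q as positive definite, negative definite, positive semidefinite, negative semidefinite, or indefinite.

Leading principal minors: Δ_1 = -8, Δ_2 = 7, Δ_3 = -3, Δ_4 = 15.
The signs alternate starting with Δ_1 < 0, so by Sylvester's criterion Q is negative definite.

negative definite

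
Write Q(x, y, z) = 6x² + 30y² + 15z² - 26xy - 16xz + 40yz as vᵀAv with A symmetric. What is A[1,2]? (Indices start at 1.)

The coefficient of x·y in Q is -26. For a symmetric A this equals A[1,2] + A[2,1] = 2·A[1,2].
So A[1,2] = -26/2 = -13.

-13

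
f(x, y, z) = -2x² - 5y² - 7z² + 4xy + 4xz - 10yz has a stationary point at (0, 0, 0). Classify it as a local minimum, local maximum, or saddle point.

The Hessian at the origin is H = [[-4, 4, 4], [4, -10, -10], [4, -10, -14]].
Congruent diagonalization of H (simultaneous row and column reduction) yields pivots -4, -6, -4.
That gives 3 negative pivots.
H is negative definite, so the origin is a strict local maximum.

local maximum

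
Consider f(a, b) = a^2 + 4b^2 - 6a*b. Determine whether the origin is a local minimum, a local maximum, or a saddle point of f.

The Hessian at the origin is H = [[2, -6], [-6, 8]].
det H = 2·8 − (-6)² = -20 < 0, so H is indefinite.
Therefore the origin is a saddle point.

saddle point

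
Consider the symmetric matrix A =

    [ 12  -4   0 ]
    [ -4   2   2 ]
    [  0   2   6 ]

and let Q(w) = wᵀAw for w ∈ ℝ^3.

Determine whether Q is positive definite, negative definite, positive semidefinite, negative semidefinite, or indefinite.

Symmetric row and column elimination reduces A to a congruent diagonal form with pivots 12, 2/3, 0.
That gives 2 positive, 1 zero pivots.
Hence Q is positive semidefinite.

positive semidefinite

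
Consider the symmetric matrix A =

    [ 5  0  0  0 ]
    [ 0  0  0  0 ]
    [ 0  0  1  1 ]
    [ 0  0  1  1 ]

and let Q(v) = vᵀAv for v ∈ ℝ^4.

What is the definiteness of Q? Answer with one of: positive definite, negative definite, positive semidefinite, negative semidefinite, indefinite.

positive semidefinite

Symmetric row and column elimination reduces A to a congruent diagonal form with pivots 5, 0, 1, 0.
That gives 2 positive, 2 zero pivots.
Hence Q is positive semidefinite.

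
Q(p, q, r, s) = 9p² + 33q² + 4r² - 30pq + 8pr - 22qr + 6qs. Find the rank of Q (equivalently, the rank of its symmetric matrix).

4

Write A = [[9, -15, 4, 0], [-15, 33, -11, 3], [4, -11, 4, 0], [0, 3, 0, 0]].
Row-reducing A symmetrically gives the diagonal entries 9, 8, -1/8, 20.
Counting signs: 3 positive, 1 negative.
The rank is the number of nonzero pivots: 4.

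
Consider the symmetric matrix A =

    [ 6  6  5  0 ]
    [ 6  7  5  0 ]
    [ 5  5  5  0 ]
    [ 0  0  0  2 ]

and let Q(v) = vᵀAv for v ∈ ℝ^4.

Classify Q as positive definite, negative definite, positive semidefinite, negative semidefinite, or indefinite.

Leading principal minors: Δ_1 = 6, Δ_2 = 6, Δ_3 = 5, Δ_4 = 10.
All leading principal minors are positive, so by Sylvester's criterion Q is positive definite.

positive definite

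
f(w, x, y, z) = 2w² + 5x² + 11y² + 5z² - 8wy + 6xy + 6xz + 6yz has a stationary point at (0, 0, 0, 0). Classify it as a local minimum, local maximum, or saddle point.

local minimum

The Hessian at the origin is H = [[4, 0, -8, 0], [0, 10, 6, 6], [-8, 6, 22, 6], [0, 6, 6, 10]].
Applying the same elementary operations to the rows and columns of H produces a congruent diagonal matrix with entries 4, 10, 12/5, 4.
Counting signs: 4 positive.
H is positive definite, so the origin is a strict local minimum.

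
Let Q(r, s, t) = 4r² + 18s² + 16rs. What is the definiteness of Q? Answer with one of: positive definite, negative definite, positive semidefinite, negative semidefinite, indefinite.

positive semidefinite

Write A = [[4, 8, 0], [8, 18, 0], [0, 0, 0]].
Row-reducing A symmetrically gives the diagonal entries 4, 2, 0.
That gives 2 positive, 1 zero pivots.
Hence Q is positive semidefinite.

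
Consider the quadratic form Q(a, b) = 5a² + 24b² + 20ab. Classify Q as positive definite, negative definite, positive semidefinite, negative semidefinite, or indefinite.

The symmetric matrix of Q is A = [[5, 10], [10, 24]].
Leading principal minors: Δ_1 = 5, Δ_2 = 20.
All leading principal minors are positive, so by Sylvester's criterion Q is positive definite.

positive definite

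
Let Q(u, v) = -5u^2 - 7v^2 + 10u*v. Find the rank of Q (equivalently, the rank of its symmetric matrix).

The symmetric matrix is A = [[-5, 5], [5, -7]].
An LDLᵀ factorisation of A has diagonal entries -5, -2.
So there are 2 negative pivots.
The rank is the number of nonzero pivots: 2.

2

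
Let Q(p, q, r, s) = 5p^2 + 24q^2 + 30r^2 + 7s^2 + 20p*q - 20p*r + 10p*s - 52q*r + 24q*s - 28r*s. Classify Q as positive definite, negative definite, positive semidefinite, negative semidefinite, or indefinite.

positive semidefinite

The associated matrix is A = [[5, 10, -10, 5], [10, 24, -26, 12], [-10, -26, 30, -14], [5, 12, -14, 7]].
Symmetric row and column elimination reduces A to a congruent diagonal form with pivots 5, 4, 1, 0.
That gives 3 positive, 1 zero pivots.
Hence Q is positive semidefinite.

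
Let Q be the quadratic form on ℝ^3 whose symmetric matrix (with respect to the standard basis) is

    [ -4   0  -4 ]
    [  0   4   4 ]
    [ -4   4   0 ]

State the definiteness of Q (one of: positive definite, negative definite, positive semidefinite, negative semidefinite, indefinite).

Applying the same elementary operations to the rows and columns of A produces a congruent diagonal matrix with entries -4, 4, 0.
So there are 1 positive, 1 negative, 1 zero pivots.
Hence Q is indefinite.

indefinite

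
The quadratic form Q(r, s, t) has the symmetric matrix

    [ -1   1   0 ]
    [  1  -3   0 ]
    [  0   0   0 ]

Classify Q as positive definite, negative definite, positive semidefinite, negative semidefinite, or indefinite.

Symmetric row and column elimination reduces A to a congruent diagonal form with pivots -1, -2, 0.
That gives 2 negative, 1 zero pivots.
Hence Q is negative semidefinite.

negative semidefinite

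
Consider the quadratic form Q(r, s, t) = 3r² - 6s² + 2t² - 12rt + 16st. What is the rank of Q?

The symmetric matrix is A = [[3, 0, -6], [0, -6, 8], [-6, 8, 2]].
Symmetric row and column elimination reduces A to a congruent diagonal form with pivots 3, -6, 2/3.
So there are 2 positive, 1 negative pivots.
The rank is the number of nonzero pivots: 3.

3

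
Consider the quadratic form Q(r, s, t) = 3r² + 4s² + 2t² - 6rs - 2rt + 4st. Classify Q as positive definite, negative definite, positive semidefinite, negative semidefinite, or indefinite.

positive definite

The symmetric matrix of Q is A = [[3, -3, -1], [-3, 4, 2], [-1, 2, 2]].
Leading principal minors: Δ_1 = 3, Δ_2 = 3, Δ_3 = 2.
All leading principal minors are positive, so by Sylvester's criterion Q is positive definite.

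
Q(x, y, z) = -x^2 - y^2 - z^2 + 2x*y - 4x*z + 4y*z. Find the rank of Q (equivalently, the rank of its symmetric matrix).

The associated matrix is A = [[-1, 1, -2], [1, -1, 2], [-2, 2, -1]].
Applying the same elementary operations to the rows and columns of A produces a congruent diagonal matrix with entries -1, 0, 3.
That gives 1 positive, 1 negative, 1 zero pivots.
The rank is the number of nonzero pivots: 2.

2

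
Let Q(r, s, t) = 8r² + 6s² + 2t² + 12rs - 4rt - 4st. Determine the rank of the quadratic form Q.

The symmetric matrix is A = [[8, 6, -2], [6, 6, -2], [-2, -2, 2]].
Row-reducing A symmetrically gives the diagonal entries 8, 3/2, 4/3.
That gives 3 positive pivots.
The rank is the number of nonzero pivots: 3.

3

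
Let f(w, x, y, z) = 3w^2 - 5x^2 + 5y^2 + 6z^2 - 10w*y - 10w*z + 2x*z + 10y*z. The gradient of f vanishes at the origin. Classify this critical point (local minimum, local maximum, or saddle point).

The Hessian at the origin is H = [[6, 0, -10, -10], [0, -10, 0, 2], [-10, 0, 10, 10], [-10, 2, 10, 12]].
Congruent diagonalization of H (simultaneous row and column reduction) yields pivots 6, -10, -20/3, 12/5.
So there are 2 positive, 2 negative pivots.
H is indefinite, so the origin is a saddle point.

saddle point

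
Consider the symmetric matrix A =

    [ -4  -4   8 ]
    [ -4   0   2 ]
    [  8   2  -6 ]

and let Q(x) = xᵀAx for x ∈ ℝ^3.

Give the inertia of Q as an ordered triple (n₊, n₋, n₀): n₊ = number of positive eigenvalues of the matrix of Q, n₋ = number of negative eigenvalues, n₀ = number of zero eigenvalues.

Congruent diagonalization of A (simultaneous row and column reduction) yields pivots -4, 4, 1.
So there are 2 positive, 1 negative pivots.

(2, 1, 0)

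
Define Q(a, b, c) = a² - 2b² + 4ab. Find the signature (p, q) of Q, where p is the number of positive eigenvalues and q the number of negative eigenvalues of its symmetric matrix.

(1, 1)

The symmetric matrix is A = [[1, 2, 0], [2, -2, 0], [0, 0, 0]].
Symmetric row and column elimination reduces A to a congruent diagonal form with pivots 1, -6, 0.
That gives 1 positive, 1 negative, 1 zero pivots.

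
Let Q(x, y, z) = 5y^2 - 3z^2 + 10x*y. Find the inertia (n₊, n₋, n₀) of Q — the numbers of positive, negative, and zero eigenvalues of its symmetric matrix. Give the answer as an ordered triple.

The symmetric matrix is A = [[0, 5, 0], [5, 5, 0], [0, 0, -3]].
By Sylvester's law of inertia any congruent diagonalization of A has 1 positive, 2 negative and 0 zero entries.

(1, 2, 0)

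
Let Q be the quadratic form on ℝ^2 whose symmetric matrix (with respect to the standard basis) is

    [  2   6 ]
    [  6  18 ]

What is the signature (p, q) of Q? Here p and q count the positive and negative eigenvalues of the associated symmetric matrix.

Applying the same elementary operations to the rows and columns of A produces a congruent diagonal matrix with entries 2, 0.
That gives 1 positive, 1 zero pivots.

(1, 0)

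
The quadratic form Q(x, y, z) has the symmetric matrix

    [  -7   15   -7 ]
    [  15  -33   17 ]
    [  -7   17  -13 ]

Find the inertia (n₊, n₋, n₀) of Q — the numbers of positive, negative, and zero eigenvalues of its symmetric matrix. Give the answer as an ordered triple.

Symmetric row and column elimination reduces A to a congruent diagonal form with pivots -7, -6/7, -4/3.
That gives 3 negative pivots.

(0, 3, 0)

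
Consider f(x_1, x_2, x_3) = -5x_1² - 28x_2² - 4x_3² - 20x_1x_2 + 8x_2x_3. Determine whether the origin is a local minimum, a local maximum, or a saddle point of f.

local maximum

The Hessian at the origin is H = [[-10, -20, 0], [-20, -56, 8], [0, 8, -8]].
Congruent diagonalization of H (simultaneous row and column reduction) yields pivots -10, -16, -4.
So there are 3 negative pivots.
H is negative definite, so the origin is a strict local maximum.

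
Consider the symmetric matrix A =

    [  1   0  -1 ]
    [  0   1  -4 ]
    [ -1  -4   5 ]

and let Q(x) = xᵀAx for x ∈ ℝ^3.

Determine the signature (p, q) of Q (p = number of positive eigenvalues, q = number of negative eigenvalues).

Applying the same elementary operations to the rows and columns of A produces a congruent diagonal matrix with entries 1, 1, -12.
Counting signs: 2 positive, 1 negative.

(2, 1)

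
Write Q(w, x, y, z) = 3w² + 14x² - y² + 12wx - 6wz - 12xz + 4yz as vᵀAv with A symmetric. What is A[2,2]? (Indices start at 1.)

The coefficient of x² in Q is 14, and that is exactly A[2,2].

14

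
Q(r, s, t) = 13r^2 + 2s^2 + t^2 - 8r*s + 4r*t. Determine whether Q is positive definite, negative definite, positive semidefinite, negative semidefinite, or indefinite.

The associated matrix is A = [[13, -4, 2], [-4, 2, 0], [2, 0, 1]].
Row-reducing A symmetrically gives the diagonal entries 13, 10/13, 1/5.
Counting signs: 3 positive.
Hence Q is positive definite.

positive definite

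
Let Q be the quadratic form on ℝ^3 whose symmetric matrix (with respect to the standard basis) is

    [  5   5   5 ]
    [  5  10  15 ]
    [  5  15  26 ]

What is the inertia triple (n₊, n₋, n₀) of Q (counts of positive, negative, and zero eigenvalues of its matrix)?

(3, 0, 0)

Symmetric row and column elimination reduces A to a congruent diagonal form with pivots 5, 5, 1.
So there are 3 positive pivots.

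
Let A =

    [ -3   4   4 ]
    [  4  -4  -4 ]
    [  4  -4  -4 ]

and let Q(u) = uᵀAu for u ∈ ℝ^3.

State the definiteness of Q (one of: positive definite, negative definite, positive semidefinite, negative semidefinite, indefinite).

Row-reducing A symmetrically gives the diagonal entries -3, 4/3, 0.
So there are 1 positive, 1 negative, 1 zero pivots.
Hence Q is indefinite.

indefinite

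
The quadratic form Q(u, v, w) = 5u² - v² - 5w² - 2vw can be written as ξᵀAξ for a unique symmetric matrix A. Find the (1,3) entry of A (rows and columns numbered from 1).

The coefficient of u·w in Q is 0. For a symmetric A this equals A[1,3] + A[3,1] = 2·A[1,3].
So A[1,3] = 0/2 = 0.

0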